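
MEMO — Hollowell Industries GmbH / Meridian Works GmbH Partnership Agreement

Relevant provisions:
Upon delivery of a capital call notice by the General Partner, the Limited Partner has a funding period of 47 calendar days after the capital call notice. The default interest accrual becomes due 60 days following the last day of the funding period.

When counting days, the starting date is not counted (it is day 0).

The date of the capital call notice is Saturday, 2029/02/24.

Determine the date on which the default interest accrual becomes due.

Adding 47 calendar days to 2029/02/24 gives 2029/04/12, which is the last day of the funding period.
The date on which the default interest accrual becomes due: 60 calendar days after 2029/04/12 is 2029/06/11.

2029/06/11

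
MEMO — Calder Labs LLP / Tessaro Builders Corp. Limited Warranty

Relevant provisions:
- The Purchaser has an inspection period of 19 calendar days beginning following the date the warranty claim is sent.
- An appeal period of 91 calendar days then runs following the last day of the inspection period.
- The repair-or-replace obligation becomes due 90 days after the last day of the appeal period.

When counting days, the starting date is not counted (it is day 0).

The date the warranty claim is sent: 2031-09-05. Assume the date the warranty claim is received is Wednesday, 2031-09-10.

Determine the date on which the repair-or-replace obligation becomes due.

The last day of the inspection period: 19 calendar days after 2031-09-05 is 2031-09-24.
The last day of the appeal period: 2031-09-24 + 91 days = 2031-12-24.
The date on which the repair-or-replace obligation becomes due: 90 calendar days after 2031-12-24 is 2032-03-23.

2032-03-23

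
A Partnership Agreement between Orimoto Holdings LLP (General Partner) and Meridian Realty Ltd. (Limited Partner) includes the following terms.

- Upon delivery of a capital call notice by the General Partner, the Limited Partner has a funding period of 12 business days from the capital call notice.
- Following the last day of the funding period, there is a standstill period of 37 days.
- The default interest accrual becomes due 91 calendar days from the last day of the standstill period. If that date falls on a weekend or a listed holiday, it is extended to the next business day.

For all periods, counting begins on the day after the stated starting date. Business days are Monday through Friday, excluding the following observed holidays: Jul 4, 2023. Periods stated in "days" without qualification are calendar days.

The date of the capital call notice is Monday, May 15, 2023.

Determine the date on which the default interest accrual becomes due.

From Monday, May 15, 2023, 12 business days (May 16, May 17, May 18, May 19, …, May 29, May 30, May 31, skipping weekends) brings us to Wednesday, May 31, 2023, which is the last day of the funding period.
The last day of the standstill period: May 31, 2023 + 37 days = Jul 7, 2023.
The date on which the default interest accrual becomes due: Jul 7, 2023 + 91 days = Oct 6, 2023. Oct 6, 2023 is a Friday and is not a listed holiday, so no roll-forward applies.

Oct 6, 2023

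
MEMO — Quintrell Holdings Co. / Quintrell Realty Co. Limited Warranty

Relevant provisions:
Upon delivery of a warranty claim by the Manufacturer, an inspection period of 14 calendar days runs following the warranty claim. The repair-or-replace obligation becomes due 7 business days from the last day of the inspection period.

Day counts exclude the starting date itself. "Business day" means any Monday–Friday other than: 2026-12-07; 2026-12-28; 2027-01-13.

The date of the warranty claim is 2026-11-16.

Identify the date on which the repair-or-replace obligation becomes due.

2026-12-10

Adding 14 calendar days to 2026-11-16 gives 2026-11-30, which is the last day of the inspection period.
The date on which the repair-or-replace obligation becomes due: 7 business days after Monday, 2026-11-30, skipping weekends and the listed holiday on Dec 7 — Dec 1, Dec 2, Dec 3, Dec 4, Dec 8, Dec 9, Dec 10 — lands on Thursday, 2026-12-10.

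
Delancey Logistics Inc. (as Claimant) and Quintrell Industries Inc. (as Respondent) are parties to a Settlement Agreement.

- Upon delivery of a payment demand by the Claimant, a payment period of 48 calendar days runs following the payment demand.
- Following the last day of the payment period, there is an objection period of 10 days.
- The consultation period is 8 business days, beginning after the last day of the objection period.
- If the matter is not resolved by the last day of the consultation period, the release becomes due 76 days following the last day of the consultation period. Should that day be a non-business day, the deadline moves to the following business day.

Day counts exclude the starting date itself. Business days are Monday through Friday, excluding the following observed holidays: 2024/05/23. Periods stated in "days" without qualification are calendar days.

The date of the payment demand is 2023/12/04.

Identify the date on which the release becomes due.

2024/04/29

Adding 48 calendar days to 2023/12/04 gives 2024/01/21, which is the last day of the payment period.
The last day of the objection period: 2024/01/21 + 10 days = 2024/01/31.
The last day of the consultation period: 8 business days after Wednesday, 2024/01/31, skipping weekends — Feb 1, Feb 2, Feb 5, Feb 6, Feb 7, Feb 8, Feb 9, Feb 12 — lands on Monday, 2024/02/12.
The date on which the release becomes due: 2024/02/12 + 76 days = 2024/04/28. That falls on a Sunday, so it rolls to the next business day, Monday, 2024/04/29.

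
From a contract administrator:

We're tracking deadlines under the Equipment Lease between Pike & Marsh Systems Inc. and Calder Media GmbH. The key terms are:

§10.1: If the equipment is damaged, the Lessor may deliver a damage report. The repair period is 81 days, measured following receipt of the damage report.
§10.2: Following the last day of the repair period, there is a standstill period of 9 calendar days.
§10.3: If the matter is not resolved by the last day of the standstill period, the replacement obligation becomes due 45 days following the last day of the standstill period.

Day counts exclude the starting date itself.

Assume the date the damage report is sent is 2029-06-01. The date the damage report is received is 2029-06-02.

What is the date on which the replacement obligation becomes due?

The last day of the repair period: 2029-06-02 + 81 days = 2029-08-22.
The last day of the standstill period: 9 calendar days after 2029-08-22 is 2029-08-31.
The date on which the replacement obligation becomes due: 45 calendar days after 2029-08-31 is 2029-10-15.

2029-10-15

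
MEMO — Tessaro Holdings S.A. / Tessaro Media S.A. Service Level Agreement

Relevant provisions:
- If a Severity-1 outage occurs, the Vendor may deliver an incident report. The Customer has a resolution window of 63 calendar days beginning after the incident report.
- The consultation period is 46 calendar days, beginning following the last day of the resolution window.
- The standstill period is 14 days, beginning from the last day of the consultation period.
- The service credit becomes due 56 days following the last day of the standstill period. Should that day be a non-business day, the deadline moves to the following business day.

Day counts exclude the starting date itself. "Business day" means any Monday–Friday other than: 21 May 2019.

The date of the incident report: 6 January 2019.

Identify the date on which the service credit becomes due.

Adding 63 calendar days to 6 January 2019 gives 10 March 2019, which is the last day of the resolution window.
The last day of the consultation period: 10 March 2019 + 46 days = 25 April 2019.
Adding 14 calendar days to 25 April 2019 gives 9 May 2019, which is the last day of the standstill period.
Adding 56 calendar days to 9 May 2019 gives 4 July 2019, which is the date on which the service credit becomes due. 4 July 2019 is a Thursday and is not a listed holiday, so no roll-forward applies.

4 July 2019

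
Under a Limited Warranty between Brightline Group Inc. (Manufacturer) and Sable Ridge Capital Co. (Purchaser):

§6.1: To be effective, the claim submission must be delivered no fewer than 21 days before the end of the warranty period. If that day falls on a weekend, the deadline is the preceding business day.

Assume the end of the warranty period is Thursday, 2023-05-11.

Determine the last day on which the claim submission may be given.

Counting back 21 calendar days from 2023-05-11 gives 2023-04-20. That is a Thursday, so no adjustment is needed.

2023-04-20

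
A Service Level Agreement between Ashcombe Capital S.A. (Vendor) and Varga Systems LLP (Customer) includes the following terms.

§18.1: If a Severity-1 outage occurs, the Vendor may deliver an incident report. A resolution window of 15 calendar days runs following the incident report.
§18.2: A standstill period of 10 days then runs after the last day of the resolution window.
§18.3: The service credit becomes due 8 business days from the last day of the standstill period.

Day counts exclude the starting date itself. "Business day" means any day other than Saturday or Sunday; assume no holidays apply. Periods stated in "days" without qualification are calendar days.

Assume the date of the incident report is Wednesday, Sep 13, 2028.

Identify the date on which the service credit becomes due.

The last day of the resolution window: Sep 13, 2028 + 15 days = Sep 28, 2028.
The last day of the standstill period: Sep 28, 2028 + 10 days = Oct 8, 2028.
The date on which the service credit becomes due: 8 business days after Sunday, Oct 8, 2028, skipping weekends — Oct 9, Oct 10, Oct 11, Oct 12, Oct 13, Oct 16, Oct 17, Oct 18 — lands on Wednesday, Oct 18, 2028.

Oct 18, 2028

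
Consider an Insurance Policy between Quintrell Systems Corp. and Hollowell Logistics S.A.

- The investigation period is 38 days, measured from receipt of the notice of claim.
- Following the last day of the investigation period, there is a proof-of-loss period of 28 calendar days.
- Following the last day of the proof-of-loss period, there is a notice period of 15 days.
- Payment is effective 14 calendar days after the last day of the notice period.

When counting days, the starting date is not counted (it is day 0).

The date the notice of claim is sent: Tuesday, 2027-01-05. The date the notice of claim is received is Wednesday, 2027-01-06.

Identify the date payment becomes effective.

2027-04-11

The last day of the investigation period: 2027-01-06 + 38 days = 2027-02-13.
The last day of the proof-of-loss period: 2027-02-13 + 28 days = 2027-03-13.
The last day of the notice period: 2027-03-13 + 15 days = 2027-03-28.
The date payment becomes effective: 2027-03-28 + 14 days = 2027-04-11.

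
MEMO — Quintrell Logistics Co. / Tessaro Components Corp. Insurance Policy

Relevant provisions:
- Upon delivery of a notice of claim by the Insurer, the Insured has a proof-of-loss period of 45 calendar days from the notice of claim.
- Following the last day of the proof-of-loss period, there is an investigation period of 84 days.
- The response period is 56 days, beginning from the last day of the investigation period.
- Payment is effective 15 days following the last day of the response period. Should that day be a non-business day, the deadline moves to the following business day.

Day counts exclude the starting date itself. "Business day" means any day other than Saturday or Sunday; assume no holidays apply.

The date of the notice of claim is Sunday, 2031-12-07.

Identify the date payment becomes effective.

The last day of the proof-of-loss period: 2031-12-07 + 45 days = 2032-01-21.
Adding 84 calendar days to 2032-01-21 gives 2032-04-14, which is the last day of the investigation period.
Adding 56 calendar days to 2032-04-14 gives 2032-06-09, which is the last day of the response period.
The date payment becomes effective: 15 calendar days after 2032-06-09 is 2032-06-24. 2032-06-24 is a Thursday, so no roll-forward applies.

2032-06-24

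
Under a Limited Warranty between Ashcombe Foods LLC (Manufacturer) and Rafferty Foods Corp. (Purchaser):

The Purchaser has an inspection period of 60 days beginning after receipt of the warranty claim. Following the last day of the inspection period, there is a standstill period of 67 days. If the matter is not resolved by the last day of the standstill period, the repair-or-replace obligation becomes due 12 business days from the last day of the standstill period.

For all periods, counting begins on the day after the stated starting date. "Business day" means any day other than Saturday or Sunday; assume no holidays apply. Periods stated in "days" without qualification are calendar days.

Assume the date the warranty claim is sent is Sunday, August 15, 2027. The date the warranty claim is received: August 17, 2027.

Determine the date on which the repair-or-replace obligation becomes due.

January 7, 2028

The last day of the inspection period: 60 calendar days after August 17, 2027 is October 16, 2027.
Adding 67 calendar days to October 16, 2027 gives December 22, 2027, which is the last day of the standstill period.
The date on which the repair-or-replace obligation becomes due: 12 business days after Wednesday, December 22, 2027, skipping weekends — Dec 23, Dec 24, Dec 27, Dec 28, …, Jan 5, Jan 6, Jan 7 — lands on Friday, January 7, 2028.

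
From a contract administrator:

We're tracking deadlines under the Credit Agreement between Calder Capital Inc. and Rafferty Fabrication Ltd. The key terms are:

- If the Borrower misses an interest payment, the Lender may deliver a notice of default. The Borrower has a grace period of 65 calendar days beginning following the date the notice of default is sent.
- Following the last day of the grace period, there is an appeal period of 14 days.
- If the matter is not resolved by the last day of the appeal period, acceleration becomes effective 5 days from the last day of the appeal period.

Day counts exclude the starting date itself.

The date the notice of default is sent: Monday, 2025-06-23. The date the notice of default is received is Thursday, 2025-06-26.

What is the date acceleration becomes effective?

The last day of the grace period: 65 calendar days after 2025-06-23 is 2025-08-27.
The last day of the appeal period: 2025-08-27 + 14 days = 2025-09-10.
The date acceleration becomes effective: 2025-09-10 + 5 days = 2025-09-15.

2025-09-15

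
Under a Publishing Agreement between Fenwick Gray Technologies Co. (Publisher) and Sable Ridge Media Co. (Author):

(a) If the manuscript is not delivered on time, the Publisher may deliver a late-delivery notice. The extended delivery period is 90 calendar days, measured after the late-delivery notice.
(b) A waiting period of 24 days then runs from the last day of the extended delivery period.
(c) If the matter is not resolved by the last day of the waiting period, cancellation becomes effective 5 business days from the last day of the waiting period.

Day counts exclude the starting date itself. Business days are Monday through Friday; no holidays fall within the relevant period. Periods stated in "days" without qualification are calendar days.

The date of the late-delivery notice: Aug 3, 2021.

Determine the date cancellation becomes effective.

Dec 2, 2021

The last day of the extended delivery period: 90 calendar days after Aug 3, 2021 is Nov 1, 2021.
The last day of the waiting period: 24 calendar days after Nov 1, 2021 is Nov 25, 2021.
The date cancellation becomes effective: counting 5 business days from Thursday, Nov 25, 2021 (Nov 26, Nov 29, Nov 30, Dec 1, Dec 2, skipping weekends) reaches Thursday, Dec 2, 2021.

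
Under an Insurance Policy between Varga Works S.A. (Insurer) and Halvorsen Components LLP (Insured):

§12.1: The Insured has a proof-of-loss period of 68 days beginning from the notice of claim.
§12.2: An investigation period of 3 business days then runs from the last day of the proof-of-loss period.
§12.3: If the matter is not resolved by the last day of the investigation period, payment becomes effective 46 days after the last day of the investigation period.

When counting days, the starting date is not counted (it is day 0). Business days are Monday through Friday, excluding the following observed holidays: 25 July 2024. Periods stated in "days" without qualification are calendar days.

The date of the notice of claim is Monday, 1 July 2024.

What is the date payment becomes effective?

27 October 2024

The last day of the proof-of-loss period: 1 July 2024 + 68 days = 7 September 2024.
The last day of the investigation period: 3 business days after Saturday, 7 September 2024, skipping weekends — Sep 9, Sep 10, Sep 11 — lands on Wednesday, 11 September 2024.
The date payment becomes effective: 11 September 2024 + 46 days = 27 October 2024.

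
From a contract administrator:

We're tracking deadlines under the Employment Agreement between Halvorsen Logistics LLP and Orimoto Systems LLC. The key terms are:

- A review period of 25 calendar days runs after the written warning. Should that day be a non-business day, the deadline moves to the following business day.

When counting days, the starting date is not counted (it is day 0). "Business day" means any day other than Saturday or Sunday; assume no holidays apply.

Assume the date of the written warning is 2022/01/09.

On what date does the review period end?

The last day of the review period: 25 calendar days after 2022/01/09 is 2022/02/03. 2022/02/03 is a Thursday, so no roll-forward applies.

2022/02/03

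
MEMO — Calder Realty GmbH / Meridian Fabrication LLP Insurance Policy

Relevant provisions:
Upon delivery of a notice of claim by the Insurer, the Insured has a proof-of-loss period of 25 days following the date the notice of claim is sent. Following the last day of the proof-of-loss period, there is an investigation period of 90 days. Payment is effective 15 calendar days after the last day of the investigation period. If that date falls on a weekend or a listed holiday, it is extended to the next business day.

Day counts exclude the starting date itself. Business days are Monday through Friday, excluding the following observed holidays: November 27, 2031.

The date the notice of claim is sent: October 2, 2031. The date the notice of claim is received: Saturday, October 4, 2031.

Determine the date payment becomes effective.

Adding 25 calendar days to October 2, 2031 gives October 27, 2031, which is the last day of the proof-of-loss period.
Adding 90 calendar days to October 27, 2031 gives January 25, 2032, which is the last day of the investigation period.
The date payment becomes effective: January 25, 2032 + 15 days = February 9, 2032. February 9, 2032 is a Monday and is not a listed holiday, so no roll-forward applies.

February 9, 2032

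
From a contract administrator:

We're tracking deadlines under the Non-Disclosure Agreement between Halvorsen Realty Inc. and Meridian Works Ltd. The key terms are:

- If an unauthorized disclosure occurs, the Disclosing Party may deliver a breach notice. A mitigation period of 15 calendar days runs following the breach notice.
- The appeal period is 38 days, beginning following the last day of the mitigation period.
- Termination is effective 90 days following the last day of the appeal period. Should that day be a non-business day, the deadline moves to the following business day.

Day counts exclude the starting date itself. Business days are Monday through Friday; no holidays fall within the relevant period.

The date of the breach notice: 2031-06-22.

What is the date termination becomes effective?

Adding 15 calendar days to 2031-06-22 gives 2031-07-07, which is the last day of the mitigation period.
The last day of the appeal period: 2031-07-07 + 38 days = 2031-08-14.
The date termination becomes effective: 2031-08-14 + 90 days = 2031-11-12. 2031-11-12 is a Wednesday, so no roll-forward applies.

2031-11-12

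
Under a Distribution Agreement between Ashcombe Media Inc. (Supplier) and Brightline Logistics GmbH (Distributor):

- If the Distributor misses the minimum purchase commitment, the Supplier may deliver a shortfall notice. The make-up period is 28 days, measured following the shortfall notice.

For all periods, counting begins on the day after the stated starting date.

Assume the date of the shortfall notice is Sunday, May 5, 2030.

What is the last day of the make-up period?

Jun 2, 2030

The last day of the make-up period: 28 calendar days after May 5, 2030 is Jun 2, 2030.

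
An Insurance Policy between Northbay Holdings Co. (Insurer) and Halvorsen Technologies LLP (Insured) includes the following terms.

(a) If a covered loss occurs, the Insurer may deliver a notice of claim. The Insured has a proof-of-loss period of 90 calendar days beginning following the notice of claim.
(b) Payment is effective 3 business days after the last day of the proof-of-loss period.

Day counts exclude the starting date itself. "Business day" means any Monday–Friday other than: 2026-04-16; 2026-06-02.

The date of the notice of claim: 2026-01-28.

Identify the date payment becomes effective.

Adding 90 calendar days to 2026-01-28 gives 2026-04-28, which is the last day of the proof-of-loss period.
The date payment becomes effective: 3 business days after Tuesday, 2026-04-28, skipping weekends — Apr 29, Apr 30, May 1 — lands on Friday, 2026-05-01.

2026-05-01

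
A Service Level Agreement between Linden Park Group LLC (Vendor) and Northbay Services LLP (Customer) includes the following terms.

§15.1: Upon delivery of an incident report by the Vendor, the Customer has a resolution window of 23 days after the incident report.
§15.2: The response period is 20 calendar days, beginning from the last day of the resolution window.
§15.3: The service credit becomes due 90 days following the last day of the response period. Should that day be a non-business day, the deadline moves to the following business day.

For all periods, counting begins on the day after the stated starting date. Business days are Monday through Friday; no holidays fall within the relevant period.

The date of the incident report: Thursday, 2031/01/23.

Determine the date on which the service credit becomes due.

2031/06/05

Adding 23 calendar days to 2031/01/23 gives 2031/02/15, which is the last day of the resolution window.
The last day of the response period: 20 calendar days after 2031/02/15 is 2031/03/07.
The date on which the service credit becomes due: 90 calendar days after 2031/03/07 is 2031/06/05. 2031/06/05 is a Thursday, so no roll-forward applies.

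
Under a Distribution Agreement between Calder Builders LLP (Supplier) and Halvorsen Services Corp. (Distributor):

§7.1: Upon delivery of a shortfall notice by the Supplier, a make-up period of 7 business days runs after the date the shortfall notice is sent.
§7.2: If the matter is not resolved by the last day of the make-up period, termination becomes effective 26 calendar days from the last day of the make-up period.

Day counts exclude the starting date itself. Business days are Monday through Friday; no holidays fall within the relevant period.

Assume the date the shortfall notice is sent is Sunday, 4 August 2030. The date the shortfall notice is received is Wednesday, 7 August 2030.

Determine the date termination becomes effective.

8 September 2030

The last day of the make-up period: counting 7 business days from Sunday, 4 August 2030 (Aug 5, Aug 6, Aug 7, Aug 8, Aug 9, Aug 12, Aug 13, skipping weekends) reaches Tuesday, 13 August 2030.
The date termination becomes effective: 26 calendar days after 13 August 2030 is 8 September 2030.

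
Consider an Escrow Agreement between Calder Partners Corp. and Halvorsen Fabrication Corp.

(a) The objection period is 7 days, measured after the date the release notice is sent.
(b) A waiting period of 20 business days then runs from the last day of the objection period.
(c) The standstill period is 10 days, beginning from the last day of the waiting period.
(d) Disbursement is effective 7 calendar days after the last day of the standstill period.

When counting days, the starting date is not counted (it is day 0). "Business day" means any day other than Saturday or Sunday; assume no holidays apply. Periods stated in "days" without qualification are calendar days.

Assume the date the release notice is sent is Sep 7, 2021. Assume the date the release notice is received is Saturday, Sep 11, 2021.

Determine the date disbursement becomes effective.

Oct 29, 2021

The last day of the objection period: Sep 7, 2021 + 7 days = Sep 14, 2021.
From Tuesday, Sep 14, 2021, 20 business days (Sep 15, Sep 16, Sep 17, Sep 20, …, Oct 8, Oct 11, Oct 12, skipping weekends) brings us to Tuesday, Oct 12, 2021, which is the last day of the waiting period.
The last day of the standstill period: 10 calendar days after Oct 12, 2021 is Oct 22, 2021.
The date disbursement becomes effective: Oct 22, 2021 + 7 days = Oct 29, 2021.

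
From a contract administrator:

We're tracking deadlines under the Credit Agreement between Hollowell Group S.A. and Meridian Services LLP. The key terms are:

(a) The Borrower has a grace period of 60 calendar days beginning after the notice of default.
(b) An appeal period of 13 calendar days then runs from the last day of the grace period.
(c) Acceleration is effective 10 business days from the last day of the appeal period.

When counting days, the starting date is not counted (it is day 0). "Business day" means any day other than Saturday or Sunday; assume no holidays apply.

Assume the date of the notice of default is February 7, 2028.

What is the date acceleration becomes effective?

May 4, 2028

The last day of the grace period: 60 calendar days after February 7, 2028 is April 7, 2028.
Adding 13 calendar days to April 7, 2028 gives April 20, 2028, which is the last day of the appeal period.
From Thursday, April 20, 2028, 10 business days (Apr 21, Apr 24, Apr 25, Apr 26, Apr 27, Apr 28, May 1, May 2, May 3, May 4, skipping weekends) brings us to Thursday, May 4, 2028, which is the date acceleration becomes effective.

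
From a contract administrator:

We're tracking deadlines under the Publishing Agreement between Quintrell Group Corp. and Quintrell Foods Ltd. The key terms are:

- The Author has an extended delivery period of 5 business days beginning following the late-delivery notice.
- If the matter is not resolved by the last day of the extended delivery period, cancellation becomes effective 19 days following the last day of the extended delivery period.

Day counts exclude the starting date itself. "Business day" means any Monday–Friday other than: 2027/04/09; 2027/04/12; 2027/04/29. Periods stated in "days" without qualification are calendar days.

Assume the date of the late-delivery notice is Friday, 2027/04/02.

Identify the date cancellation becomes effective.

2027/05/02

The last day of the extended delivery period: 5 business days after Friday, 2027/04/02, skipping weekends and the listed holidays on Apr 9, Apr 12 — Apr 5, Apr 6, Apr 7, Apr 8, Apr 13 — lands on Tuesday, 2027/04/13.
The date cancellation becomes effective: 19 calendar days after 2027/04/13 is 2027/05/02.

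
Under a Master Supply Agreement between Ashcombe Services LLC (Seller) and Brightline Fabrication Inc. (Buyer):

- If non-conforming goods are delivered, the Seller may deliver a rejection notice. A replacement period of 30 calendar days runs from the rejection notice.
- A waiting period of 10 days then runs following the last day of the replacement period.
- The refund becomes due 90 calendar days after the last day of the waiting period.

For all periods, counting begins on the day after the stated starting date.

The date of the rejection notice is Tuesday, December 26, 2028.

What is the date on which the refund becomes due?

Adding 30 calendar days to December 26, 2028 gives January 25, 2029, which is the last day of the replacement period.
The last day of the waiting period: 10 calendar days after January 25, 2029 is February 4, 2029.
The date on which the refund becomes due: 90 calendar days after February 4, 2029 is May 5, 2029.

May 5, 2029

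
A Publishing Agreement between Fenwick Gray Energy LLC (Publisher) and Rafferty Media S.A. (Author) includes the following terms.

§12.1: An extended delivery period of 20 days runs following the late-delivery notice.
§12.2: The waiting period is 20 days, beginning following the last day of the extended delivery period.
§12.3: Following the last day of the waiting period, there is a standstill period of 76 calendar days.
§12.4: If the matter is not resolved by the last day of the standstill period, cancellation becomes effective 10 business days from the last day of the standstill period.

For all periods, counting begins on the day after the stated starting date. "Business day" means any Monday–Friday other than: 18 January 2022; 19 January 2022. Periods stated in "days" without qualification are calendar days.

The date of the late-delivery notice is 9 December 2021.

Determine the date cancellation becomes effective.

The last day of the extended delivery period: 20 calendar days after 9 December 2021 is 29 December 2021.
The last day of the waiting period: 29 December 2021 + 20 days = 18 January 2022.
The last day of the standstill period: 76 calendar days after 18 January 2022 is 4 April 2022.
The date cancellation becomes effective: 10 business days after Monday, 4 April 2022, skipping weekends — Apr 5, Apr 6, Apr 7, Apr 8, Apr 11, Apr 12, Apr 13, Apr 14, Apr 15, Apr 18 — lands on Monday, 18 April 2022.

18 April 2022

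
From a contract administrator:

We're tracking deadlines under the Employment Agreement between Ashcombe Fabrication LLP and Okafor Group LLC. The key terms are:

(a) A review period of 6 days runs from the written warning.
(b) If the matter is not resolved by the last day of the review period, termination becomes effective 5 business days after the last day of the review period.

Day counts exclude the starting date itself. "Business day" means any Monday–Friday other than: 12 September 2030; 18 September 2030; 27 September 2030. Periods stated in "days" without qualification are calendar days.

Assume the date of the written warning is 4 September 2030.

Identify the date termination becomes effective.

19 September 2030

Adding 6 calendar days to 4 September 2030 gives 10 September 2030, which is the last day of the review period.
From Tuesday, 10 September 2030, 5 business days (Sep 11, Sep 13, Sep 16, Sep 17, Sep 19, skipping weekends and the listed holidays on Sep 12, Sep 18) brings us to Thursday, 19 September 2030, which is the date termination becomes effective.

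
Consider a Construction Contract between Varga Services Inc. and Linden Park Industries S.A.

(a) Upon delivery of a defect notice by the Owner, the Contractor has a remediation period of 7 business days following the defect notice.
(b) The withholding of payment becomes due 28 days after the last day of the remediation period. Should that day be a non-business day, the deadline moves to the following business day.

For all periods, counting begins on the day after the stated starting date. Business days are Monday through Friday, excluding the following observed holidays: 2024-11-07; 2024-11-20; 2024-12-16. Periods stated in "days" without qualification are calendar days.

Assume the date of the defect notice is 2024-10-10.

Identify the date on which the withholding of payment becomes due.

From Thursday, 2024-10-10, 7 business days (Oct 11, Oct 14, Oct 15, Oct 16, Oct 17, Oct 18, Oct 21, skipping weekends) brings us to Monday, 2024-10-21, which is the last day of the remediation period.
Adding 28 calendar days to 2024-10-21 gives 2024-11-18, which is the date on which the withholding of payment becomes due. 2024-11-18 is a Monday and is not a listed holiday, so no roll-forward applies.

2024-11-18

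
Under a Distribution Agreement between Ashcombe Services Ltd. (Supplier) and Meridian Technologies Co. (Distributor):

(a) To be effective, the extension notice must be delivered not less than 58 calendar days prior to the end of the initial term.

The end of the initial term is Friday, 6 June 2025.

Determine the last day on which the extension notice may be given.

9 April 2025

Counting back 58 calendar days from 6 June 2025 gives 9 April 2025.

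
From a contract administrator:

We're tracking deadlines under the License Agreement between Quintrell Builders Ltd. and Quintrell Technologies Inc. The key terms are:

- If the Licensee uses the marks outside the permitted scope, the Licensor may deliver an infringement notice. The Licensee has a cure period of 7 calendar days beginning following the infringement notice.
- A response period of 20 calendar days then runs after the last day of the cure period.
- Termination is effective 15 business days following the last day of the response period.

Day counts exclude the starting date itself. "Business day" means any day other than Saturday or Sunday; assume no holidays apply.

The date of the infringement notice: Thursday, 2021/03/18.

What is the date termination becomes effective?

The last day of the cure period: 7 calendar days after 2021/03/18 is 2021/03/25.
Adding 20 calendar days to 2021/03/25 gives 2021/04/14, which is the last day of the response period.
The date termination becomes effective: counting 15 business days from Wednesday, 2021/04/14 (Apr 15, Apr 16, Apr 19, Apr 20, …, May 3, May 4, May 5, skipping weekends) reaches Wednesday, 2021/05/05.

2021/05/05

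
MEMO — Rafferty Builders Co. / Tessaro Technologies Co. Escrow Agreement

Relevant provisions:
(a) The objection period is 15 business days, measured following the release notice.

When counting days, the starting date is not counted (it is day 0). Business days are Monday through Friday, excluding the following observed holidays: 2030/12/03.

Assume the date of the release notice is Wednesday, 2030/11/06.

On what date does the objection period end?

The last day of the objection period: 15 business days after Wednesday, 2030/11/06, skipping weekends — Nov 7, Nov 8, Nov 11, Nov 12, …, Nov 25, Nov 26, Nov 27 — lands on Wednesday, 2030/11/27.

2030/11/27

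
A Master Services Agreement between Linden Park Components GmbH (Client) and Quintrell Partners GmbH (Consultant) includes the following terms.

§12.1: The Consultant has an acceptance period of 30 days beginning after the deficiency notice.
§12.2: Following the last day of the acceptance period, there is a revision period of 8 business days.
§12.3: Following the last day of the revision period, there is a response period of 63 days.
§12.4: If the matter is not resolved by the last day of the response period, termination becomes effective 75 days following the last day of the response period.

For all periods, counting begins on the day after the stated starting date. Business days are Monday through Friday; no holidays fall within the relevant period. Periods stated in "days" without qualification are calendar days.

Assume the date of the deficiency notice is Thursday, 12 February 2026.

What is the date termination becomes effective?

10 August 2026

The last day of the acceptance period: 30 calendar days after 12 February 2026 is 14 March 2026.
The last day of the revision period: counting 8 business days from Saturday, 14 March 2026 (Mar 16, Mar 17, Mar 18, Mar 19, Mar 20, Mar 23, Mar 24, Mar 25, skipping weekends) reaches Wednesday, 25 March 2026.
The last day of the response period: 63 calendar days after 25 March 2026 is 27 May 2026.
The date termination becomes effective: 27 May 2026 + 75 days = 10 August 2026.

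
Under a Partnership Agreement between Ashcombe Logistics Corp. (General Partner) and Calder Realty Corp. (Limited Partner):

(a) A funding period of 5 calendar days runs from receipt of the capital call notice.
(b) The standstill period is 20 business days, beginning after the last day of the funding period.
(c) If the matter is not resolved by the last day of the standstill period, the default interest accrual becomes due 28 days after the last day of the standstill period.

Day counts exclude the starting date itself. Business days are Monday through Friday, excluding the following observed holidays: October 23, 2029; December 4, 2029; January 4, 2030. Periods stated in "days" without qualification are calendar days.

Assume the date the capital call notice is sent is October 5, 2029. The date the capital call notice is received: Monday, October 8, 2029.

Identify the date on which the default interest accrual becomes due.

Adding 5 calendar days to October 8, 2029 gives October 13, 2029, which is the last day of the funding period.
The last day of the standstill period: counting 20 business days from Saturday, October 13, 2029 (Oct 15, Oct 16, Oct 17, Oct 18, …, Nov 8, Nov 9, Nov 12, skipping weekends and the listed holiday on Oct 23) reaches Monday, November 12, 2029.
The date on which the default interest accrual becomes due: November 12, 2029 + 28 days = December 10, 2029.

December 10, 2029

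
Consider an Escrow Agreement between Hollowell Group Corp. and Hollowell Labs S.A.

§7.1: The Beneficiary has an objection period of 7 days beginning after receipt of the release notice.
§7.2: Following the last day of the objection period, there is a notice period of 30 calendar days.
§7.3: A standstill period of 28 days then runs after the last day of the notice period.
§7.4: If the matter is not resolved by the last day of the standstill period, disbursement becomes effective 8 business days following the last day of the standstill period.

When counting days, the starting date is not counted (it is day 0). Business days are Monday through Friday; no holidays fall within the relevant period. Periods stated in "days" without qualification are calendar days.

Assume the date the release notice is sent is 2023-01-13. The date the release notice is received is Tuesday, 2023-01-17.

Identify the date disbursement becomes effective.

Adding 7 calendar days to 2023-01-17 gives 2023-01-24, which is the last day of the objection period.
The last day of the notice period: 2023-01-24 + 30 days = 2023-02-23.
The last day of the standstill period: 2023-02-23 + 28 days = 2023-03-23.
From Thursday, 2023-03-23, 8 business days (Mar 24, Mar 27, Mar 28, Mar 29, Mar 30, Mar 31, Apr 3, Apr 4, skipping weekends) brings us to Tuesday, 2023-04-04, which is the date disbursement becomes effective.

2023-04-04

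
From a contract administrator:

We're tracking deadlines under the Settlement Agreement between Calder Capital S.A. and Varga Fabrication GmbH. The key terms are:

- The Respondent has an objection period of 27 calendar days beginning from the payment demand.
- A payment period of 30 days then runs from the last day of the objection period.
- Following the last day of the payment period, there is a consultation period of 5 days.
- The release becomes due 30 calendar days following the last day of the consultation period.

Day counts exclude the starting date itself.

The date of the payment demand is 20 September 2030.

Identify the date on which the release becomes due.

21 December 2030

The last day of the objection period: 27 calendar days after 20 September 2030 is 17 October 2030.
The last day of the payment period: 30 calendar days after 17 October 2030 is 16 November 2030.
Adding 5 calendar days to 16 November 2030 gives 21 November 2030, which is the last day of the consultation period.
The date on which the release becomes due: 21 November 2030 + 30 days = 21 December 2030.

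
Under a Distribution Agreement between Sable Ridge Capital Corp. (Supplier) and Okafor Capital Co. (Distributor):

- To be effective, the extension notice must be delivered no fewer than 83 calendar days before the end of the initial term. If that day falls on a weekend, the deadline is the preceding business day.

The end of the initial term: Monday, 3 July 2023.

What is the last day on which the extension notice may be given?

3 July 2023 minus 83 days is 11 April 2023. That is a Tuesday, so no adjustment is needed.

11 April 2023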